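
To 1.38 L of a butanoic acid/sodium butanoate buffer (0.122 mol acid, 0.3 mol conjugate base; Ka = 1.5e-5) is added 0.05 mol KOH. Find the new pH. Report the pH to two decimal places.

pH = 5.51

After neutralization: n(CH3(CH2)2COOH) = 0.072 mol, n(CH3(CH2)2COO-) = 0.35 mol.
pKa = −log(1.5 × 10^-5) = 4.824
Henderson–Hasselbalch with mole ratio 0.35/0.072: pH = 4.824 + (+0.687)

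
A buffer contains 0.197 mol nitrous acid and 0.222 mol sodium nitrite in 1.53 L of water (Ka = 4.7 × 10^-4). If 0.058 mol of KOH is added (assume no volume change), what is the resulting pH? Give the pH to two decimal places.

After neutralization: n(HNO2) = 0.139 mol, n(NO2-) = 0.28 mol.
pKa = −log(4.7 × 10^-4) = 3.328
pH = pKa + log([A⁻]/[HA]) = 3.328 + log(0.28/0.139) = 3.328 +0.304

pH = 3.63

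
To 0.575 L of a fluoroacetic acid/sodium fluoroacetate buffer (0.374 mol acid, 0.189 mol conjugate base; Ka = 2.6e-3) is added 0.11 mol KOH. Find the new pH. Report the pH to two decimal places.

After neutralization: n(FCH2COOH) = 0.264 mol, n(FCH2COO-) = 0.299 mol.
pKa = −log(2.6 × 10^-3) = 2.585
pH = pKa + log([A⁻]/[HA]) = 2.585 + log(0.299/0.264) = 2.585 +0.054

pH = 2.64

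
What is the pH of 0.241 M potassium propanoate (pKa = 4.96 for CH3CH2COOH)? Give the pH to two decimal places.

CH3CH2COO- is the conjugate base of the weak acid CH3CH2COOH.
Ka = 10^(−4.96) = 1.10 × 10^-5
Kb = Kw/Ka = 1.0×10^-14 / 1.10 × 10^-5 = 9.09 × 10^-10
Kb = [OH-]²/(0.241 − [OH-]) = 9.09 × 10^-10
Assume [OH-] ≪ 0.241: [OH-] ≈ √(9.09 × 10^-10 × 0.241) = 1.48 × 10^-5 M
Check: 0.0061% ionized — well under 5%, approximation valid.
pOH = 4.83, so pH = 14.00 − pOH = 9.17

pH = 9.17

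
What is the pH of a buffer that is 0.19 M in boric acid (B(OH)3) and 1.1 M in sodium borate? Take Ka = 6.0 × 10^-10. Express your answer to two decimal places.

pH = 9.98

pKa = −log(6.0 × 10^-10) = 9.222
Henderson–Hasselbalch: pH = pKa + log([B(OH)4-]/[B(OH)3]) = 9.222 + log(1.1/0.19)
pH = 9.222 + (+0.763) = 9.98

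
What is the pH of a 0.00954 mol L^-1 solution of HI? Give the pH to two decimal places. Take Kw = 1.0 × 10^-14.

HI is a strong acid and dissociates completely, so [H+] = 0.00954 M.
pH = -log(0.00954) = 2.02

pH = 2.02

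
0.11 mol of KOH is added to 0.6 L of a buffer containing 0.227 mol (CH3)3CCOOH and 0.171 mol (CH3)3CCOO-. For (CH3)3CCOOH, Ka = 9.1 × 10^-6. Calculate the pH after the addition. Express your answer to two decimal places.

OH- converts (CH3)3CCOOH to (CH3)3CCOO-: (CH3)3CCOOH → 0.117 mol, (CH3)3CCOO- → 0.281 mol.
pKa = −log(9.1 × 10^-6) = 5.041
pH = pKa + log(n_(CH3)3CCOO-/n_(CH3)3CCOOH) = 5.041 + log(0.281/0.117) = 5.041 + (+0.381)

pH = 5.42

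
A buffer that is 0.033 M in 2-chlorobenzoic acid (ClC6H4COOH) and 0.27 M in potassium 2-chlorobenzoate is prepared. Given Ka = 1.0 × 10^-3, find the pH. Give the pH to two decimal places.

pH = 3.91

pKa = −log(1.0 × 10^-3) = 3.000
pH = pKa + log([A⁻]/[HA]) = 3.000 + log(0.27/0.033)
pH = 3.000 + (+0.913) = 3.91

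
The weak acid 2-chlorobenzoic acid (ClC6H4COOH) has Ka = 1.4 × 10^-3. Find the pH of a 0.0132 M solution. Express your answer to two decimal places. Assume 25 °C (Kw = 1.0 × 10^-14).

ClC6H4COOH ⇌ ClC6H4COO- + H+
Let x = [H+] at equilibrium. Ka = x²/(0.0132 − x).
The 5% rule fails; solving x² + Ka·x − Ka·C₀ = 0 exactly:
x = [−0.0014 + √(0.0014² + 7.39e-05)]/2 = 3.66 × 10^-3 M
pH = −log[H+] = −log(3.66 × 10^-3) = 2.44

pH = 2.44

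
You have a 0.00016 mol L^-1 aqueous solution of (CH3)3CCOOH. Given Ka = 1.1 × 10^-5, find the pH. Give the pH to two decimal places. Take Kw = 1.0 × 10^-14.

(CH3)3CCOOH ⇌ (CH3)3CCOO- + H+
From the ICE table, Ka = [H+]²/(0.00016 − [H+]) = 1.1 × 10^-5.
[H+] is not negligible relative to C₀; solve [H+]² + 1.1e-05·[H+] − 1.76e-09 = 0.
[H+] = (−Ka + √(Ka² + 4·Ka·C₀))/2 = 3.68 × 10^-5 M
pH = −log[H+] = −log(3.68 × 10^-5) = 4.43

pH = 4.43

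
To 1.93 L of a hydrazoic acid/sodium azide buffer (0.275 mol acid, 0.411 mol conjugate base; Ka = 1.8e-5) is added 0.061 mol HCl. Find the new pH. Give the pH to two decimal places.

pH = 4.76

After neutralization: n(HN3) = 0.336 mol, n(N3-) = 0.35 mol.
pKa = −log(1.8 × 10^-5) = 4.745
Henderson–Hasselbalch with mole ratio 0.35/0.336: pH = 4.745 + (+0.018)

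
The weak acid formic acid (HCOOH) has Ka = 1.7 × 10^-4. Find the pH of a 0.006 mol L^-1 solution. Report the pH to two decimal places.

HCOOH ⇌ HCOO- + H+
Ka = x²/(0.006 − x) = 1.7 × 10^-4
The 5% rule fails; solving x² + Ka·x − Ka·C₀ = 0 exactly:
x = (−Ka + √(Ka² + 4·Ka·C₀))/2 = 9.29 × 10^-4 M
pH = −log(9.29 × 10^-4) = 3.03

pH = 3.03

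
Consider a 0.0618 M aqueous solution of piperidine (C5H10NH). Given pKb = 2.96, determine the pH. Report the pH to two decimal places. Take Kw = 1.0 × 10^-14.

C5H10NH + H2O ⇌ C5H10NH2+ + OH-
Kb = 10^(−2.96) = 1.10 × 10^-3
Kb = x²/(0.0618 − x) = 1.10 × 10^-3
Here C₀/Kb ≈ 56.2, so the small-x approximation fails. Use the quadratic:
x = [−0.0011 + √(0.0011² + 0.000272)]/2 = 7.71 × 10^-3 M
pOH = −log(7.71 × 10^-3) = 2.11; pH = 14.00 − 2.11 = 11.89

pH = 11.89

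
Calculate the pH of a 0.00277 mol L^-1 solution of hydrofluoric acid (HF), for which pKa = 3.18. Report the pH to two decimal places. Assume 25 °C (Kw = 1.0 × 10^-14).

HF ⇌ F- + H+
Ka = 10^(−3.18) = 6.61 × 10^-4
From the ICE table, Ka = [H+]²/(0.00277 − [H+]) = 6.61 × 10^-4.
The 5% rule fails; solving [H+]² + Ka·[H+] − Ka·C₀ = 0 exactly:
[H+] = (−Ka + √(Ka² + 4·Ka·C₀))/2 = 1.06 × 10^-3 M
pH = −log[H+] = −log(1.06 × 10^-3) = 2.97

pH = 2.97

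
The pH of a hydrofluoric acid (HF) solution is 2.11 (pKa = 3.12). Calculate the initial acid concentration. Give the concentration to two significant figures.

[H+] = 10^(-2.11) = 7.76 × 10^-3 M = x
Ka = 10^(−3.12) = 7.59 × 10^-4
Ka = x²/(C₀ − x) ⇒ C₀ = x + x²/Ka
C₀ = 7.76 × 10^-3 + (7.76 × 10^-3)²/(7.59 × 10^-4) = 8.71 × 10^-2 M

C₀ = 8.7 × 10^-2 M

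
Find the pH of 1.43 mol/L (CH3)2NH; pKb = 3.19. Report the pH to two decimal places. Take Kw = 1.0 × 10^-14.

(CH3)2NH + H2O ⇌ (CH3)2NH2+ + OH-
Kb = 10^(−3.19) = 6.46 × 10^-4
From the ICE table, Kb = [OH-]²/(1.43 − [OH-]) = 6.46 × 10^-4.
Since Kb ≪ C₀, [OH-] ≈ √(Kb·C₀) = 3.04 × 10^-2 M.
pOH = 1.52, so pH = 14.00 − pOH = 12.48

pH = 12.48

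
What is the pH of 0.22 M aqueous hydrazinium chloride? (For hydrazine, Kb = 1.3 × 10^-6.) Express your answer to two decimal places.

pH = 4.39

N2H5+ is the conjugate acid of the weak base N2H4.
Ka = Kw/Kb = 1.0×10^-14 / 1.3 × 10^-6 = 7.69 × 10^-9
From the ICE table, Ka = [H+]²/(0.22 − [H+]) = 7.69 × 10^-9.
Assume [H+] ≪ 0.22: [H+] ≈ √(7.69 × 10^-9 × 0.22) = 4.11 × 10^-5 M
([H+]/C₀ = 0.019% < 5%, so the approximation holds.)
pH = −log(4.11 × 10^-5) = 4.39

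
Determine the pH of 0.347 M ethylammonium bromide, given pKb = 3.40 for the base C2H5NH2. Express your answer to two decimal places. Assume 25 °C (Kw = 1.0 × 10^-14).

pH = 5.53

C2H5NH3+ is the conjugate acid of the weak base C2H5NH2.
Kb = 10^(−3.40) = 3.98 × 10^-4
Ka = Kw/Kb = 1.0×10^-14 / 3.98 × 10^-4 = 2.51 × 10^-11
Ka = x²/(0.347 − x) = 2.51 × 10^-11
Assume x ≪ 0.347: x ≈ √(2.51 × 10^-11 × 0.347) = 2.95 × 10^-6 M
pH = −log[H+] = −log(2.95 × 10^-6) = 5.53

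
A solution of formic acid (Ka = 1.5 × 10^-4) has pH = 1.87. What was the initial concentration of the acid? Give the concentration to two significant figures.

[H+] = 10^(-1.87) = 1.35 × 10^-2 M = x
Ka = x²/(C₀ − x) ⇒ C₀ = x + x²/Ka
C₀ = 1.35 × 10^-2 + (1.35 × 10^-2)²/(1.5 × 10^-4) = 1.23 M

C₀ = 1.2 M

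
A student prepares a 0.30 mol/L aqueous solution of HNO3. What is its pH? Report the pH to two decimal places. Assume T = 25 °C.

HNO3 is a strong acid and dissociates completely, so [H+] = 0.30 M.
pH = -log(0.3) = 0.52

pH = 0.52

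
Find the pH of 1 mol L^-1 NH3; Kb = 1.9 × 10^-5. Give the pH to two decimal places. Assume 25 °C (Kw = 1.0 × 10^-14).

pH = 11.64

NH3 + H2O ⇌ NH4+ + OH-
Kb = x²/(1 − x) = 1.9 × 10^-5
Since Kb ≪ C₀, x ≈ √(Kb·C₀) = 4.36 × 10^-3 M.
Check: 0.44% ionized — well under 5%, approximation valid.
pOH = 2.36, so pH = 14.00 − pOH = 11.64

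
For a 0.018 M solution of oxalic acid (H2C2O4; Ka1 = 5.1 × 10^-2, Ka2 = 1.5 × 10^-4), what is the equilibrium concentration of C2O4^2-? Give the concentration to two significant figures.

First ionization gives [H+] ≈ [HC2O4-] = 1.41 × 10^-2 M.
Second step: Ka2 = [H+][C2O4^2-]/[HC2O4-] ≈ [C2O4^2-] (since [H+] ≈ [HC2O4-]).
So [C2O4^2-] ≈ Ka2.

1.5 × 10^-4 M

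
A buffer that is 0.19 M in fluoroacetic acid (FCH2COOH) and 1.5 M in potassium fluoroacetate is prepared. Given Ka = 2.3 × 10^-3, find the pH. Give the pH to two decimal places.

pKa = −log(2.3 × 10^-3) = 2.638
pH = pKa + log([A⁻]/[HA]) = 2.638 + log(1.5/0.19)
pH = 2.638 + (+0.897) = 3.54

pH = 3.54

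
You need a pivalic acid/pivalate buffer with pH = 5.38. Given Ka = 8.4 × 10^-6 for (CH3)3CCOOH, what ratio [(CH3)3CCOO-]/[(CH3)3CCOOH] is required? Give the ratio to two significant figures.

ratio = 2.0

pKa = -log(8.4 × 10^-6) = 5.076
pH = pKa + log(r) ⇒ log(r) = 5.38 − 5.076 = +0.304
r = [(CH3)3CCOO-]/[(CH3)3CCOOH] = 10^(+0.304) = 2.01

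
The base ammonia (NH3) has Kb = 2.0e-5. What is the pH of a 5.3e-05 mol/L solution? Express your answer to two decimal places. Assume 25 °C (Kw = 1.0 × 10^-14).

NH3 + H2O ⇌ NH4+ + OH-
Kb = x²/(5.3e-05 − x) = 2.0 × 10^-5
The 5% rule fails; solving x² + Kb·x − Kb·C₀ = 0 exactly:
x = [−2e-05 + √(2e-05² + 4.24e-09)]/2 = 2.41 × 10^-5 M
pOH = 4.62, so pH = 14.00 − pOH = 9.38

pH = 9.38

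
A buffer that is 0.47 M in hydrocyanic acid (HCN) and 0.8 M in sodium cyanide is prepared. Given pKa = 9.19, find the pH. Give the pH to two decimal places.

pH = pKa + log([A⁻]/[HA]) = 9.19 + log(0.8/0.47)
pH = 9.19 + (+0.231) = 9.42

pH = 9.42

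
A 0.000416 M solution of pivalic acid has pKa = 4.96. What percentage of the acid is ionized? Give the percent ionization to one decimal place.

(CH3)3CCOOH ⇌ (CH3)3CCOO- + H+; let x = [H+] at equilibrium.
Ka = 10^(−4.96) = 1.10 × 10^-5
Solve x² + 1.1e-05x − 4.58e-09 = 0 → x = 6.24 × 10^-5 M
% ionization = x/C₀ × 100% = 6.24 × 10^-5/0.000416 × 100% = 15.0%

15.0%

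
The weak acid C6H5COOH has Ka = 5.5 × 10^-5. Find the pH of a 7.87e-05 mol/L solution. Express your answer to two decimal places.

pH = 4.36

C6H5COOH ⇌ C6H5COO- + H+
Let x = [H+] at equilibrium. Ka = x²/(7.87e-05 − x).
x is not negligible relative to C₀; solve x² + 5.5e-05·x − 4.33e-09 = 0.
x = (−Ka + √(Ka² + 4·Ka·C₀))/2 = 4.38 × 10^-5 M
pH = −log[H+] = −log(4.38 × 10^-5) = 4.36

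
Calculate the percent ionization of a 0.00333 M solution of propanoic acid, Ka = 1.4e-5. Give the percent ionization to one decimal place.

6.3%

CH3CH2COOH ⇌ CH3CH2COO- + H+; let x = [H+] at equilibrium.
Solve x² + 1.4e-05x − 4.66e-08 = 0 → x = 2.09 × 10^-4 M
Fraction ionized = 2.09 × 10^-4 / 0.00333 = 0.0628 → 6.3%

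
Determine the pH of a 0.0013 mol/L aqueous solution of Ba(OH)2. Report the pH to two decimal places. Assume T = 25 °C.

Ba(OH)2 is a strong base (each formula unit releases 2 OH-); [OH-] = 0.0026 M.
pOH = -log(0.0026) = 2.59
pH = 14.00 - 2.59 = 11.41

pH = 11.41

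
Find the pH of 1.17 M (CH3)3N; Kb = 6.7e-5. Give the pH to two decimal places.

(CH3)3N + H2O ⇌ (CH3)3NH+ + OH-
Kb = x²/(1.17 − x) = 6.7 × 10^-5
Neglecting x in the denominator: x = √(6.7 × 10^-5 × 1.17) = 8.85 × 10^-3 M
(x/C₀ = 0.76% < 5%, so the approximation holds.)
pOH = 2.05, so pH = 14.00 − pOH = 11.95

pH = 11.95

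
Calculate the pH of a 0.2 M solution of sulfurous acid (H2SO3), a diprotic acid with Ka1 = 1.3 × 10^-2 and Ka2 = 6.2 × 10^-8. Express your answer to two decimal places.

pH = 1.35

Since Ka1 ≫ Ka2, the first ionization dominates [H+].
Ka1 = x²/(0.2 − x) = 1.3 × 10^-2
Solving the quadratic: x = (−Ka1 + √(Ka1² + 4·Ka1·C₀))/2 = 4.49 × 10^-2 M
pH = −log(4.49 × 10^-2) = 1.35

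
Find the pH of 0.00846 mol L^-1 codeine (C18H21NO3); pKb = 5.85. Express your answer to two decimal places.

C18H21NO3 + H2O ⇌ C18H22NO3+ + OH-
Kb = 10^(−5.85) = 1.41 × 10^-6
From the ICE table, Kb = [OH-]²/(0.00846 − [OH-]) = 1.41 × 10^-6.
Neglecting [OH-] in the denominator: [OH-] = √(1.41 × 10^-6 × 0.00846) = 1.09 × 10^-4 M
pOH = 3.96, so pH = 14.00 − pOH = 10.04

pH = 10.04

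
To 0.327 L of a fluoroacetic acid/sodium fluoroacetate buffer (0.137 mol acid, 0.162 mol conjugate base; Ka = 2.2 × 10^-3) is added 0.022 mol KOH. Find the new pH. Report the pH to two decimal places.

OH- converts FCH2COOH to FCH2COO-: FCH2COOH → 0.115 mol, FCH2COO- → 0.184 mol.
pKa = −log(2.2 × 10^-3) = 2.658
Henderson–Hasselbalch with mole ratio 0.184/0.115: pH = 2.658 + (+0.204)

pH = 2.86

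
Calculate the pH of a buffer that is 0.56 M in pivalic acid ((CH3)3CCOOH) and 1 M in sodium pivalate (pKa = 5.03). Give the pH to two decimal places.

pH = 5.28

Henderson–Hasselbalch: pH = pKa + log([(CH3)3CCOO-]/[(CH3)3CCOOH]) = 5.03 + log(1/0.56)
pH = 5.03 + (+0.252) = 5.28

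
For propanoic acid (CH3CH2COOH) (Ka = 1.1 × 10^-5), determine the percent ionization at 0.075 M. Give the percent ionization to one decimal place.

1.2%

CH3CH2COOH ⇌ CH3CH2COO- + H+; let x = [H+] at equilibrium.
x ≈ √(Ka·C₀) = √(1.1 × 10^-5 × 0.075) = 9.08 × 10^-4 M
% ionization = x/C₀ × 100% = 9.08 × 10^-4/0.075 × 100% = 1.2%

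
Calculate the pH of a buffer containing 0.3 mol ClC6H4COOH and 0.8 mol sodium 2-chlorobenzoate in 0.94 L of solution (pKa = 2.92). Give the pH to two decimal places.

pH = 3.35

Using pH = pKa + log([base]/[acid]) with [base]/[acid] = 0.8/0.3:
pH = 2.92 + (+0.426) = 3.35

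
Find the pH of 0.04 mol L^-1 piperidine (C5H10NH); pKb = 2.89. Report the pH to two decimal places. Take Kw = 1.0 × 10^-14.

C5H10NH + H2O ⇌ C5H10NH2+ + OH-
Kb = 10^(−2.89) = 1.29 × 10^-3
From the ICE table, Kb = [OH-]²/(0.04 − [OH-]) = 1.29 × 10^-3.
The 5% rule fails; solving [OH-]² + Kb·[OH-] − Kb·C₀ = 0 exactly:
[OH-] = [−0.00129 + √(0.00129² + 0.000206)]/2 = 6.57 × 10^-3 M
pOH = 2.18, so pH = 14.00 − pOH = 11.82

pH = 11.82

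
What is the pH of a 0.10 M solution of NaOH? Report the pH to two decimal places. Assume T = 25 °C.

pH = 13.00

NaOH is a strong base; [OH-] = 0.1 M.
pOH = -log(0.1) = 1.00
pH = 14.00 - 1.00 = 13.00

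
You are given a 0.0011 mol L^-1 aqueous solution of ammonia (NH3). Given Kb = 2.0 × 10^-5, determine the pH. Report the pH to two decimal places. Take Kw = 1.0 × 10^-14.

NH3 + H2O ⇌ NH4+ + OH-
From the ICE table, Kb = x²/(0.0011 − x) = 2.0 × 10^-5.
Here C₀/Kb ≈ 55, so the small-x approximation fails. Use the quadratic:
x = [−2e-05 + √(2e-05² + 8.8e-08)]/2 = 1.39 × 10^-4 M
pOH = 3.86, so pH = 14.00 − pOH = 10.14

pH = 10.14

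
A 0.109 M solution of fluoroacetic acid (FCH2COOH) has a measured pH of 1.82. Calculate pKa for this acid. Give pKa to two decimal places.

[H+] = 10^(-1.82) = 1.51 × 10^-2 M
At equilibrium [HA] = 0.109 − 1.51 × 10^-2 = 9.39 × 10^-2 M
Ka = [H+][A-]/[HA] = (1.51 × 10^-2)² / 9.39 × 10^-2 = 2.43 × 10^-3
pKa = -log(2.43 × 10^-3) = 2.61

pKa = 2.61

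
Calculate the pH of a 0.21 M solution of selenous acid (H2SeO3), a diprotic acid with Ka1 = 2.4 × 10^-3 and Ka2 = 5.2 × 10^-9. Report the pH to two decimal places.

pH = 1.67

Since Ka1 ≫ Ka2, the first ionization dominates [H+].
Ka1 = x²/(0.21 − x) = 2.4 × 10^-3
Solving the quadratic: x = (−Ka1 + √(Ka1² + 4·Ka1·C₀))/2 = 2.13 × 10^-2 M
pH = −log(2.13 × 10^-2) = 1.67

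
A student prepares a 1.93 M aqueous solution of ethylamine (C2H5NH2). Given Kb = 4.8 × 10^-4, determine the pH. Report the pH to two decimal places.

C2H5NH2 + H2O ⇌ C2H5NH3+ + OH-
Kb = x²/(1.93 − x) = 4.8 × 10^-4
Assume x ≪ 1.93: x ≈ √(4.8 × 10^-4 × 1.93) = 3.04 × 10^-2 M
pOH = 1.52, so pH = 14.00 − pOH = 12.48

pH = 12.48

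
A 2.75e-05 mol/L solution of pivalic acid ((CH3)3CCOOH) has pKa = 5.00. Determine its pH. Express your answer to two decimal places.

pH = 4.91

(CH3)3CCOOH ⇌ (CH3)3CCOO- + H+
Ka = 10^(−5.00) = 1.00 × 10^-5
From the ICE table, Ka = [H+]²/(2.75e-05 − [H+]) = 1.00 × 10^-5.
Here C₀/Ka ≈ 2.75, so the small-[H+] approximation fails. Use the quadratic:
[H+] = [−1e-05 + √(1e-05² + 1.1e-09)]/2 = 1.23 × 10^-5 M
pH = −log[H+] = −log(1.23 × 10^-5) = 4.91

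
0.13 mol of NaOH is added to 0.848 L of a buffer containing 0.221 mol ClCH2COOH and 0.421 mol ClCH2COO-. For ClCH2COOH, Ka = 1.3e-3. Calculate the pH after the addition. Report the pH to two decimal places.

pH = 3.67

After neutralization: n(ClCH2COOH) = 0.091 mol, n(ClCH2COO-) = 0.551 mol.
pKa = −log(1.3 × 10^-3) = 2.886
pH = pKa + log(n_ClCH2COO-/n_ClCH2COOH) = 2.886 + log(0.551/0.091) = 2.886 + (+0.782)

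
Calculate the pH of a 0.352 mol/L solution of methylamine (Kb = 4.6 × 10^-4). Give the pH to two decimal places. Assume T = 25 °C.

CH3NH2 + H2O ⇌ CH3NH3+ + OH-
From the ICE table, Kb = x²/(0.352 − x) = 4.6 × 10^-4.
Assume x ≪ 0.352: x ≈ √(4.6 × 10^-4 × 0.352) = 1.27 × 10^-2 M
Check: 3.6% ionized — well under 5%, approximation valid.
pOH = −log(1.27 × 10^-2) = 1.90; pH = 14.00 − 1.90 = 12.10

pH = 12.10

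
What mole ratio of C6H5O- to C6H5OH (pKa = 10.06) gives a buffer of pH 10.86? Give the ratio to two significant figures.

ratio = 6.3

pH = pKa + log(r) ⇒ log(r) = 10.86 − 10.06 = +0.80
r = [C6H5O-]/[C6H5OH] = 10^(+0.80) = 6.31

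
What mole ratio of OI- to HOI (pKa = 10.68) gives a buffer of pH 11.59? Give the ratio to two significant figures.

pH = pKa + log(r) ⇒ log(r) = 11.59 − 10.68 = +0.91
r = [OI-]/[HOI] = 10^(+0.91) = 8.13

ratio = 8.1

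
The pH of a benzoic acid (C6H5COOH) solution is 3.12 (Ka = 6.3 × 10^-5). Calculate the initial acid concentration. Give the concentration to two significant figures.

[H+] = 10^(-3.12) = 7.59 × 10^-4 M = x
Ka = x²/(C₀ − x) ⇒ C₀ = x + x²/Ka
C₀ = 7.59 × 10^-4 + (7.59 × 10^-4)²/(6.3 × 10^-5) = 9.90 × 10^-3 M

C₀ = 9.9 × 10^-3 M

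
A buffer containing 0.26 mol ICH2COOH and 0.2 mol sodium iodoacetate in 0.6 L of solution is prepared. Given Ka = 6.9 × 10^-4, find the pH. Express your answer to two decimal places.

pH = 3.05

pKa = −log(6.9 × 10^-4) = 3.161
Henderson–Hasselbalch: pH = pKa + log([ICH2COO-]/[ICH2COOH]) = 3.161 + log(0.2/0.26)
pH = 3.161 + (-0.114) = 3.05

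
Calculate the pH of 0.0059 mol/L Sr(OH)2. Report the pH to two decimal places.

Sr(OH)2 is a strong base (each formula unit releases 2 OH-); [OH-] = 0.0118 M.
pOH = -log(0.0118) = 1.93
pH = 14.00 - 1.93 = 12.07

pH = 12.07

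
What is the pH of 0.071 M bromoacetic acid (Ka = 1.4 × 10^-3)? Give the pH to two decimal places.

BrCH2COOH ⇌ BrCH2COO- + H+
Ka = x²/(0.071 − x) = 1.4 × 10^-3
x is not negligible relative to C₀; solve x² + 0.0014·x − 9.94e-05 = 0.
x = [−0.0014 + √(0.0014² + 0.000398)]/2 = 9.29 × 10^-3 M
pH = −log(9.29 × 10^-3) = 2.03

pH = 2.03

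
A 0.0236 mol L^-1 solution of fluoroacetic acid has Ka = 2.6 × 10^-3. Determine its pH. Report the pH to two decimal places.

FCH2COOH ⇌ FCH2COO- + H+
Let x = [H+] at equilibrium. Ka = x²/(0.0236 − x).
The 5% rule fails; solving x² + Ka·x − Ka·C₀ = 0 exactly:
x = [−0.0026 + √(0.0026² + 0.000245)]/2 = 6.64 × 10^-3 M
pH = −log(6.64 × 10^-3) = 2.18

pH = 2.18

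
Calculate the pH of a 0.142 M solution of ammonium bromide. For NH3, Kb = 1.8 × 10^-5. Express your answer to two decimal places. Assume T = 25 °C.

pH = 5.05

NH4+ is the conjugate acid of the weak base NH3.
Ka = Kw/Kb = 1.0×10^-14 / 1.8 × 10^-5 = 5.56 × 10^-10
From the ICE table, Ka = x²/(0.142 − x) = 5.56 × 10^-10.
Assume x ≪ 0.142: x ≈ √(5.56 × 10^-10 × 0.142) = 8.89 × 10^-6 M
Check: 0.0063% ionized — well under 5%, approximation valid.
pH = −log[H+] = −log(8.89 × 10^-6) = 5.05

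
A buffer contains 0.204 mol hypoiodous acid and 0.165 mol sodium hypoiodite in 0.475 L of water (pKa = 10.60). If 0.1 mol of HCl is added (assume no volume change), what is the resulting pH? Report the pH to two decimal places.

Added H+ converts OI- to HOI: HOI → 0.304 mol, OI- → 0.065 mol.
Henderson–Hasselbalch with mole ratio 0.065/0.304: pH = 10.60 + (-0.670)

pH = 9.93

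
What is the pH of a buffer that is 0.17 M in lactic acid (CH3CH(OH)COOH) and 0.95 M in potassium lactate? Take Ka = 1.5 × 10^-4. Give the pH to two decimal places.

pH = 4.57

pKa = −log(1.5 × 10^-4) = 3.824
Henderson–Hasselbalch: pH = pKa + log([CH3CH(OH)COO-]/[CH3CH(OH)COOH]) = 3.824 + log(0.95/0.17)
pH = 3.824 + (+0.747) = 4.57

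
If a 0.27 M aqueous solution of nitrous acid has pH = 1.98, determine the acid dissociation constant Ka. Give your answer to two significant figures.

[H+] = 10^(-1.98) = 1.05 × 10^-2 M
At equilibrium [HA] = 0.27 − 1.05 × 10^-2 = 2.60 × 10^-1 M
Ka = [H+][A-]/[HA] = (1.05 × 10^-2)² / 2.60 × 10^-1 = 4.2 × 10^-4

Ka = 4.2 × 10^-4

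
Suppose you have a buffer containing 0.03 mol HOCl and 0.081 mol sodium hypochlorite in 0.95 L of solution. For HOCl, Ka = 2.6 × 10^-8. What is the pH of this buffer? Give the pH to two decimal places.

pKa = −log(2.6 × 10^-8) = 7.585
pH = pKa + log([A⁻]/[HA]) = 7.585 + log(0.081/0.03)
pH = 7.585 + (+0.431) = 8.02

pH = 8.02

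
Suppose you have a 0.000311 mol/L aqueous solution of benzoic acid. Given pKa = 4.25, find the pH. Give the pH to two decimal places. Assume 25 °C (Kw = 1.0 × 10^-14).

C6H5COOH ⇌ C6H5COO- + H+
Ka = 10^(−4.25) = 5.62 × 10^-5
Let x = [H+] at equilibrium. Ka = x²/(0.000311 − x).
x is not negligible relative to C₀; solve x² + 5.62e-05·x − 1.75e-08 = 0.
x = [−5.62e-05 + √(5.62e-05² + 6.99e-08)]/2 = 1.07 × 10^-4 M
pH = −log(1.07 × 10^-4) = 3.97

pH = 3.97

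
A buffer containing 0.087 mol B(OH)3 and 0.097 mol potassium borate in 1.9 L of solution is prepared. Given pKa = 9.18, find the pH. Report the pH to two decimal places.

Henderson–Hasselbalch: pH = pKa + log([B(OH)4-]/[B(OH)3]) = 9.18 + log(0.097/0.087)
pH = 9.18 + (+0.047) = 9.23

pH = 9.23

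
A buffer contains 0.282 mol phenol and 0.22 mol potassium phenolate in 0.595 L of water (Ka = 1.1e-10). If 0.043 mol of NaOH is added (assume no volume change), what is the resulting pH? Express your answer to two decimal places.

OH- converts C6H5OH to C6H5O-: C6H5OH → 0.239 mol, C6H5O- → 0.263 mol.
pKa = −log(1.1 × 10^-10) = 9.959
pH = pKa + log(n_C6H5O-/n_C6H5OH) = 9.959 + log(0.263/0.239) = 9.959 + (+0.042)

pH = 10.00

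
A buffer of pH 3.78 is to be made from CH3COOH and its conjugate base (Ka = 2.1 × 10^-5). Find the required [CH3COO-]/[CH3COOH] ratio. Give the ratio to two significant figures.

pKa = -log(2.1 × 10^-5) = 4.678
pH = pKa + log(r) ⇒ log(r) = 3.78 − 4.678 = -0.898
r = [CH3COO-]/[CH3COOH] = 10^(-0.898) = 0.126

ratio = 0.13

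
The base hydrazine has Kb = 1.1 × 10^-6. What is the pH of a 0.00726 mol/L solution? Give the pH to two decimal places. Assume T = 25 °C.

N2H4 + H2O ⇌ N2H5+ + OH-
Kb = x²/(0.00726 − x) = 1.1 × 10^-6
Assume x ≪ 0.00726: x ≈ √(1.1 × 10^-6 × 0.00726) = 8.94 × 10^-5 M
Check: 1.2% ionized — well under 5%, approximation valid.
pOH = −log(8.94 × 10^-5) = 4.05; pH = 14.00 − 4.05 = 9.95

pH = 9.95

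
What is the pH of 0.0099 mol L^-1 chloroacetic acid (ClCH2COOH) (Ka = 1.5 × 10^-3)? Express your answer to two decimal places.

ClCH2COOH ⇌ ClCH2COO- + H+
Ka = x²/(0.0099 − x) = 1.5 × 10^-3
Here C₀/Ka ≈ 6.6, so the small-x approximation fails. Use the quadratic:
x = (−Ka + √(Ka² + 4·Ka·C₀))/2 = 3.18 × 10^-3 M
pH = −log[H+] = −log(3.18 × 10^-3) = 2.50

pH = 2.50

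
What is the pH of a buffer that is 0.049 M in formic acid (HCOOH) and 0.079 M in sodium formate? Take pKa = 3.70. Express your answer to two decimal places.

pH = 3.91

Henderson–Hasselbalch: pH = pKa + log([HCOO-]/[HCOOH]) = 3.70 + log(0.079/0.049)
pH = 3.70 + (+0.207) = 3.91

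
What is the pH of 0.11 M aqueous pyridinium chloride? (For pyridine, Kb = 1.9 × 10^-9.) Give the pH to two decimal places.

C5H5NH+ is the conjugate acid of the weak base C5H5N.
Ka = Kw/Kb = 1.0×10^-14 / 1.9 × 10^-9 = 5.26 × 10^-6
From the ICE table, Ka = [H+]²/(0.11 − [H+]) = 5.26 × 10^-6.
Since Ka ≪ C₀, [H+] ≈ √(Ka·C₀) = 7.61 × 10^-4 M.
pH = −log(7.61 × 10^-4) = 3.12

pH = 3.12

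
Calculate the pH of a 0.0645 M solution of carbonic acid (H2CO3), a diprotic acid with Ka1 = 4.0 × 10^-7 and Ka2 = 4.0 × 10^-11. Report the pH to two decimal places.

Since Ka1 ≫ Ka2, the first ionization dominates [H+].
Ka1 = x²/(0.0645 − x) = 4.0 × 10^-7
x ≈ √(4.0 × 10^-7 × 0.0645) = 1.61 × 10^-4 M
pH = −log(1.61 × 10^-4) = 3.79

pH = 3.79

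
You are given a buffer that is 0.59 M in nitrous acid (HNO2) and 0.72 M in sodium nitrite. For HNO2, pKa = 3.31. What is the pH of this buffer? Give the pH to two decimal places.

pH = pKa + log([A⁻]/[HA]) = 3.31 + log(0.72/0.59)
pH = 3.31 + (+0.086) = 3.40

pH = 3.40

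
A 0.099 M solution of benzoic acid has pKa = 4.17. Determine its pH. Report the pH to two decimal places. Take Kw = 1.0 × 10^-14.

C6H5COOH ⇌ C6H5COO- + H+
Ka = 10^(−4.17) = 6.76 × 10^-5
From the ICE table, Ka = x²/(0.099 − x) = 6.76 × 10^-5.
Assume x ≪ 0.099: x ≈ √(6.76 × 10^-5 × 0.099) = 2.59 × 10^-3 M
pH = −log(2.59 × 10^-3) = 2.59

pH = 2.59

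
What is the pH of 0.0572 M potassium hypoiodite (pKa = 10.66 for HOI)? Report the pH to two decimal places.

OI- is the conjugate base of the weak acid HOI.
Ka = 10^(−10.66) = 2.19 × 10^-11
Kb = Kw/Ka = 1.0×10^-14 / 2.19 × 10^-11 = 4.57 × 10^-4
Kb = [OH-]²/(0.0572 − [OH-]) = 4.57 × 10^-4
The 5% rule fails; solving [OH-]² + Kb·[OH-] − Kb·C₀ = 0 exactly:
[OH-] = (−Kb + √(Kb² + 4·Kb·C₀))/2 = 4.89 × 10^-3 M
pOH = −log(4.89 × 10^-3) = 2.31; pH = 14.00 − 2.31 = 11.69

pH = 11.69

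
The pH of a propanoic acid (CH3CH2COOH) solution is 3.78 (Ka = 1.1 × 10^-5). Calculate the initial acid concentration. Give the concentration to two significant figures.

C₀ = 2.7 × 10^-3 M

[H+] = 10^(-3.78) = 1.66 × 10^-4 M = x
Ka = x²/(C₀ − x) ⇒ C₀ = x + x²/Ka
C₀ = 1.66 × 10^-4 + (1.66 × 10^-4)²/(1.1 × 10^-5) = 2.67 × 10^-3 M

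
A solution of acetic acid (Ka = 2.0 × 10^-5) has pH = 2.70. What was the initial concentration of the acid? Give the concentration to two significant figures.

C₀ = 2.0 × 10^-1 M

[H+] = 10^(-2.70) = 2.00 × 10^-3 M = x
Ka = x²/(C₀ − x) ⇒ C₀ = x + x²/Ka
C₀ = 2.00 × 10^-3 + (2.00 × 10^-3)²/(2.0 × 10^-5) = 2.02 × 10^-1 M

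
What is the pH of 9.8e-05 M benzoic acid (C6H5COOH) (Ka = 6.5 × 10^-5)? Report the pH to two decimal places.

pH = 4.27

C6H5COOH ⇌ C6H5COO- + H+
Let x = [H+] at equilibrium. Ka = x²/(9.8e-05 − x).
The 5% rule fails; solving x² + Ka·x − Ka·C₀ = 0 exactly:
x = (−Ka + √(Ka² + 4·Ka·C₀))/2 = 5.37 × 10^-5 M
pH = −log[H+] = −log(5.37 × 10^-5) = 4.27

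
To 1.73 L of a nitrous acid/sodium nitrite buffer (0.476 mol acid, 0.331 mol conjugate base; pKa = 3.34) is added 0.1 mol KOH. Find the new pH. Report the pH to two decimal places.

pH = 3.40

After neutralization: n(HNO2) = 0.376 mol, n(NO2-) = 0.431 mol.
pH = pKa + log([A⁻]/[HA]) = 3.34 + log(0.431/0.376) = 3.34 +0.059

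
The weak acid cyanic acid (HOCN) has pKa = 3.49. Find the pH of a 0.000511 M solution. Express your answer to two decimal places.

pH = 3.56

HOCN ⇌ OCN- + H+
Ka = 10^(−3.49) = 3.24 × 10^-4
Let x = [H+] at equilibrium. Ka = x²/(0.000511 − x).
Here C₀/Ka ≈ 1.58, so the small-x approximation fails. Use the quadratic:
x = [−0.000324 + √(0.000324² + 6.62e-07)]/2 = 2.76 × 10^-4 M
pH = −log(2.76 × 10^-4) = 3.56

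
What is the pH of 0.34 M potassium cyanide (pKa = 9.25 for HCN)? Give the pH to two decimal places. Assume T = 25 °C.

pH = 11.39

CN- is the conjugate base of the weak acid HCN.
Ka = 10^(−9.25) = 5.62 × 10^-10
Kb = Kw/Ka = 1.0×10^-14 / 5.62 × 10^-10 = 1.78 × 10^-5
Kb = x²/(0.34 − x) = 1.78 × 10^-5
Since Kb ≪ C₀, x ≈ √(Kb·C₀) = 2.46 × 10^-3 M.
pOH = −log(2.46 × 10^-3) = 2.61; pH = 14.00 − 2.61 = 11.39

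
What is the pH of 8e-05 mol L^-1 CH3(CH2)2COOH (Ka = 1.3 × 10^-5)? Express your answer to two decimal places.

pH = 4.58

CH3(CH2)2COOH ⇌ CH3(CH2)2COO- + H+
Let x = [H+] at equilibrium. Ka = x²/(8e-05 − x).
The 5% rule fails; solving x² + Ka·x − Ka·C₀ = 0 exactly:
x = [−1.3e-05 + √(1.3e-05² + 4.16e-09)]/2 = 2.64 × 10^-5 M
pH = −log[H+] = −log(2.64 × 10^-5) = 4.58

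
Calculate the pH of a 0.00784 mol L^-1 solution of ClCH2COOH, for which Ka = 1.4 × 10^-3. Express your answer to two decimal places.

pH = 2.57

ClCH2COOH ⇌ ClCH2COO- + H+
Ka = x²/(0.00784 − x) = 1.4 × 10^-3
Here C₀/Ka ≈ 5.6, so the small-x approximation fails. Use the quadratic:
x = [−0.0014 + √(0.0014² + 4.39e-05)]/2 = 2.69 × 10^-3 M
pH = −log(2.69 × 10^-3) = 2.57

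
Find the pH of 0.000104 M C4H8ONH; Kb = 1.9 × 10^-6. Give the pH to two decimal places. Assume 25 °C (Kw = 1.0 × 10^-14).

pH = 9.12

C4H8ONH + H2O ⇌ C4H8ONH2+ + OH-
Kb = [OH-]²/(0.000104 − [OH-]) = 1.9 × 10^-6
The 5% rule fails; solving [OH-]² + Kb·[OH-] − Kb·C₀ = 0 exactly:
[OH-] = [−1.9e-06 + √(1.9e-06² + 7.9e-10)]/2 = 1.31 × 10^-5 M
pOH = 4.88, so pH = 14.00 − pOH = 9.12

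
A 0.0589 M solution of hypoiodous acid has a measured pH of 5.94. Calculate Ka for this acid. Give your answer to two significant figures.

[H+] = 10^(-5.94) = 1.15 × 10^-6 M
At equilibrium [HA] = 0.0589 − 1.15 × 10^-6 = 5.89 × 10^-2 M
Ka = [H+][A-]/[HA] = (1.15 × 10^-6)² / 5.89 × 10^-2 = 2.2 × 10^-11

Ka = 2.2 × 10^-11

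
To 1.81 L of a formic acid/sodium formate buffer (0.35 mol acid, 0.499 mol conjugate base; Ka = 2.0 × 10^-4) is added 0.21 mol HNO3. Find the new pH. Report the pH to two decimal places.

pH = 3.41

After neutralization: n(HCOOH) = 0.56 mol, n(HCOO-) = 0.289 mol.
pKa = −log(2.0 × 10^-4) = 3.699
Henderson–Hasselbalch with mole ratio 0.289/0.56: pH = 3.699 + (-0.287)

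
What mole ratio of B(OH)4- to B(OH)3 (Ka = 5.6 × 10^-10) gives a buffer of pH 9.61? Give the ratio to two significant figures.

ratio = 2.3

pKa = -log(5.6 × 10^-10) = 9.252
pH = pKa + log(r) ⇒ log(r) = 9.61 − 9.252 = +0.358
r = [B(OH)4-]/[B(OH)3] = 10^(+0.358) = 2.28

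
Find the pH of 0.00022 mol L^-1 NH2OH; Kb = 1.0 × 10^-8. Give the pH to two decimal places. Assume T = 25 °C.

pH = 8.17

NH2OH + H2O ⇌ NH3OH+ + OH-
Let x = [OH-] at equilibrium. Kb = x²/(0.00022 − x).
Since Kb ≪ C₀, x ≈ √(Kb·C₀) = 1.48 × 10^-6 M.
Check: 0.67% ionized — well under 5%, approximation valid.
pOH = 5.83, so pH = 14.00 − pOH = 8.17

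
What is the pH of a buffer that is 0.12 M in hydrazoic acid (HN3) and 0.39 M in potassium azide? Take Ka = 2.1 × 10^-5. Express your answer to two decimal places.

pKa = −log(2.1 × 10^-5) = 4.678
pH = pKa + log([A⁻]/[HA]) = 4.678 + log(0.39/0.12)
pH = 4.678 + (+0.512) = 5.19

pH = 5.19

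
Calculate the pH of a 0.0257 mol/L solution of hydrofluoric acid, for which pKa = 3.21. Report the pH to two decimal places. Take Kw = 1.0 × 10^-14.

pH = 2.43

HF ⇌ F- + H+
Ka = 10^(−3.21) = 6.17 × 10^-4
Let x = [H+] at equilibrium. Ka = x²/(0.0257 − x).
x is not negligible relative to C₀; solve x² + 0.000617·x − 1.59e-05 = 0.
x = (−Ka + √(Ka² + 4·Ka·C₀))/2 = 3.69 × 10^-3 M
pH = −log[H+] = −log(3.69 × 10^-3) = 2.43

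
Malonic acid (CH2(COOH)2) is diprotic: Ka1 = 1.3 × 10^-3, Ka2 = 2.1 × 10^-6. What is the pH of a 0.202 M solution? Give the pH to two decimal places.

Ka1 ≫ Ka2, so treat the first dissociation as the only significant source of H+.
Ka1 = x²/(0.202 − x) = 1.3 × 10^-3
Solving the quadratic: x = (−Ka1 + √(Ka1² + 4·Ka1·C₀))/2 = 1.56 × 10^-2 M
pH = −log(1.56 × 10^-2) = 1.81

pH = 1.81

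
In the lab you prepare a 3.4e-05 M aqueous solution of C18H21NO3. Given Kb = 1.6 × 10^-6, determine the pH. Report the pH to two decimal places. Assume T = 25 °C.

pH = 8.82

C18H21NO3 + H2O ⇌ C18H22NO3+ + OH-
Kb = x²/(3.4e-05 − x) = 1.6 × 10^-6
Here C₀/Kb ≈ 21.2, so the small-x approximation fails. Use the quadratic:
x = (−Kb + √(Kb² + 4·Kb·C₀))/2 = 6.62 × 10^-6 M
pOH = −log(6.62 × 10^-6) = 5.18; pH = 14.00 − 5.18 = 8.82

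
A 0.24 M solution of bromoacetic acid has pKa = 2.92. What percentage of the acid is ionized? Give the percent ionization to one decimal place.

BrCH2COOH ⇌ BrCH2COO- + H+; let x = [H+] at equilibrium.
Ka = 10^(−2.92) = 1.20 × 10^-3
Solve x² + 0.0012x − 0.000288 = 0 → x = 1.64 × 10^-2 M
% ionization = x/C₀ × 100% = 1.64 × 10^-2/0.24 × 100% = 6.8%

6.8%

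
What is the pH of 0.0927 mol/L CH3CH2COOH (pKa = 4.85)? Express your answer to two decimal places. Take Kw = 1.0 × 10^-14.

pH = 2.94

CH3CH2COOH ⇌ CH3CH2COO- + H+
Ka = 10^(−4.85) = 1.41 × 10^-5
Ka = x²/(0.0927 − x) = 1.41 × 10^-5
Assume x ≪ 0.0927: x ≈ √(1.41 × 10^-5 × 0.0927) = 1.14 × 10^-3 M
(x/C₀ = 1.2% < 5%, so the approximation holds.)
pH = −log[H+] = −log(1.14 × 10^-3) = 2.94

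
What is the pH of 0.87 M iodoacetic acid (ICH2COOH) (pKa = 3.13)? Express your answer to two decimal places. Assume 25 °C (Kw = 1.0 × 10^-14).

ICH2COOH ⇌ ICH2COO- + H+
Ka = 10^(−3.13) = 7.41 × 10^-4
From the ICE table, Ka = x²/(0.87 − x) = 7.41 × 10^-4.
Neglecting x in the denominator: x = √(7.41 × 10^-4 × 0.87) = 2.54 × 10^-2 M
pH = −log(2.54 × 10^-2) = 1.60

pH = 1.60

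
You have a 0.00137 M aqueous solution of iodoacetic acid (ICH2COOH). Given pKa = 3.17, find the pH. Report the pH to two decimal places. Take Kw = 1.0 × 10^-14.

pH = 3.17

ICH2COOH ⇌ ICH2COO- + H+
Ka = 10^(−3.17) = 6.76 × 10^-4
Let x = [H+] at equilibrium. Ka = x²/(0.00137 − x).
x is not negligible relative to C₀; solve x² + 0.000676·x − 9.26e-07 = 0.
x = [−0.000676 + √(0.000676² + 3.7e-06)]/2 = 6.82 × 10^-4 M
pH = −log[H+] = −log(6.82 × 10^-4) = 3.17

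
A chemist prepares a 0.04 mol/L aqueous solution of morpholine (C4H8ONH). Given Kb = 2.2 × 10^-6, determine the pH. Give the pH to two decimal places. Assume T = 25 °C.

pH = 10.47

C4H8ONH + H2O ⇌ C4H8ONH2+ + OH-
Kb = [OH-]²/(0.04 − [OH-]) = 2.2 × 10^-6
Assume [OH-] ≪ 0.04: [OH-] ≈ √(2.2 × 10^-6 × 0.04) = 2.97 × 10^-4 M
Check: 0.74% ionized — well under 5%, approximation valid.
pOH = 3.53, so pH = 14.00 − pOH = 10.47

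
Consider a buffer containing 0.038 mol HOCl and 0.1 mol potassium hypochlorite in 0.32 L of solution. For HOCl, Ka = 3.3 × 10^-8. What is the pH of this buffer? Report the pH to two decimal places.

pKa = −log(3.3 × 10^-8) = 7.481
Using pH = pKa + log([base]/[acid]) with [base]/[acid] = 0.1/0.038:
pH = 7.481 + (+0.420) = 7.90

pH = 7.90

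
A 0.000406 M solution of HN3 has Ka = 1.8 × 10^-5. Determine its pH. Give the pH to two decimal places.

HN3 ⇌ N3- + H+
From the ICE table, Ka = x²/(0.000406 − x) = 1.8 × 10^-5.
x is not negligible relative to C₀; solve x² + 1.8e-05·x − 7.31e-09 = 0.
x = [−1.8e-05 + √(1.8e-05² + 2.92e-08)]/2 = 7.70 × 10^-5 M
pH = −log[H+] = −log(7.70 × 10^-5) = 4.11

pH = 4.11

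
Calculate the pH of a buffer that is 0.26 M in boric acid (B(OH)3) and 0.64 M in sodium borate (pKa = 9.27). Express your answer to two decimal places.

pH = 9.66

Henderson–Hasselbalch: pH = pKa + log([B(OH)4-]/[B(OH)3]) = 9.27 + log(0.64/0.26)
pH = 9.27 + (+0.391) = 9.66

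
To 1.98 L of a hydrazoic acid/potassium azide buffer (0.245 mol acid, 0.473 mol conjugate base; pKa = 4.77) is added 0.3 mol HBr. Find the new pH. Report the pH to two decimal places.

pH = 4.27

Added H+ converts N3- to HN3: HN3 → 0.545 mol, N3- → 0.173 mol.
pH = pKa + log(n_N3-/n_HN3) = 4.77 + log(0.173/0.545) = 4.77 + (-0.498)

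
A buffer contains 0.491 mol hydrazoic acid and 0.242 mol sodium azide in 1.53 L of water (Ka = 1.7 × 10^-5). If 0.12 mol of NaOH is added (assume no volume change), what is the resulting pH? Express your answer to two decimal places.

OH- converts HN3 to N3-: HN3 → 0.371 mol, N3- → 0.362 mol.
pKa = −log(1.7 × 10^-5) = 4.770
pH = pKa + log([A⁻]/[HA]) = 4.770 + log(0.362/0.371) = 4.770 -0.011

pH = 4.76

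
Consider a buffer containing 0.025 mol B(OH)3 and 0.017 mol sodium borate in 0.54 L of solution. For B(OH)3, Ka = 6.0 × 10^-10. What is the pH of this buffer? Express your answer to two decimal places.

pKa = −log(6.0 × 10^-10) = 9.222
Henderson–Hasselbalch: pH = pKa + log([B(OH)4-]/[B(OH)3]) = 9.222 + log(0.017/0.025)
pH = 9.222 + (-0.167) = 9.05

pH = 9.05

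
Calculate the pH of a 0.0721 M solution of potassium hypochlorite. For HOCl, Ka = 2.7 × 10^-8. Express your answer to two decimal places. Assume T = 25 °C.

OCl- is the conjugate base of the weak acid HOCl.
Kb = Kw/Ka = 1.0×10^-14 / 2.7 × 10^-8 = 3.70 × 10^-7
Kb = [OH-]²/(0.0721 − [OH-]) = 3.70 × 10^-7
Since Kb ≪ C₀, [OH-] ≈ √(Kb·C₀) = 1.63 × 10^-4 M.
pOH = −log(1.63 × 10^-4) = 3.79; pH = 14.00 − 3.79 = 10.21

pH = 10.21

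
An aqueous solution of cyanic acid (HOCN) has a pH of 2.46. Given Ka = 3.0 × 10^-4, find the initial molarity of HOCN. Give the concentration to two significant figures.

[H+] = 10^(-2.46) = 3.47 × 10^-3 M = x
Ka = x²/(C₀ − x) ⇒ C₀ = x + x²/Ka
C₀ = 3.47 × 10^-3 + (3.47 × 10^-3)²/(3.0 × 10^-4) = 4.36 × 10^-2 M

C₀ = 4.4 × 10^-2 M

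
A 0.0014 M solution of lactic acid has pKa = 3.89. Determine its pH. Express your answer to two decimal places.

pH = 3.44

CH3CH(OH)COOH ⇌ CH3CH(OH)COO- + H+
Ka = 10^(−3.89) = 1.29 × 10^-4
From the ICE table, Ka = x²/(0.0014 − x) = 1.29 × 10^-4.
Here C₀/Ka ≈ 10.9, so the small-x approximation fails. Use the quadratic:
x = [−0.000129 + √(0.000129² + 7.22e-07)]/2 = 3.65 × 10^-4 M
pH = −log[H+] = −log(3.65 × 10^-4) = 3.44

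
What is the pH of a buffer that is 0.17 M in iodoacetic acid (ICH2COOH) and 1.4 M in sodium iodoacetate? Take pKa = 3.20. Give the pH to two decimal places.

pH = pKa + log([A⁻]/[HA]) = 3.20 + log(1.4/0.17)
pH = 3.20 + (+0.916) = 4.12

pH = 4.12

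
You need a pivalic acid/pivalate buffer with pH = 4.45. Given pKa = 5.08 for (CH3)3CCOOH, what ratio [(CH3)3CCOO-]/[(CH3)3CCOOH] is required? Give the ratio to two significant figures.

pH = pKa + log(r) ⇒ log(r) = 4.45 − 5.08 = -0.63
r = [(CH3)3CCOO-]/[(CH3)3CCOOH] = 10^(-0.63) = 0.234

ratio = 0.23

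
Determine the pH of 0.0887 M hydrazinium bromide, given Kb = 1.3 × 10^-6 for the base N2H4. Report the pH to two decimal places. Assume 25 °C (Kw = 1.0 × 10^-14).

pH = 4.58

N2H5+ is the conjugate acid of the weak base N2H4.
Ka = Kw/Kb = 1.0×10^-14 / 1.3 × 10^-6 = 7.69 × 10^-9
Let x = [H+] at equilibrium. Ka = x²/(0.0887 − x).
Assume x ≪ 0.0887: x ≈ √(7.69 × 10^-9 × 0.0887) = 2.61 × 10^-5 M
pH = −log(2.61 × 10^-5) = 4.58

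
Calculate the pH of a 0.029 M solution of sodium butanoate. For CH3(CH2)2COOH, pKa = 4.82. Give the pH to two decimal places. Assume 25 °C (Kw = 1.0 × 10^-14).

pH = 8.64

CH3(CH2)2COO- is the conjugate base of the weak acid CH3(CH2)2COOH.
Ka = 10^(−4.82) = 1.51 × 10^-5
Kb = Kw/Ka = 1.0×10^-14 / 1.51 × 10^-5 = 6.62 × 10^-10
Let x = [OH-] at equilibrium. Kb = x²/(0.029 − x).
Neglecting x in the denominator: x = √(6.62 × 10^-10 × 0.029) = 4.38 × 10^-6 M
Check: 0.015% ionized — well under 5%, approximation valid.
pOH = 5.36, so pH = 14.00 − pOH = 8.64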